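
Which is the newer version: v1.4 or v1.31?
v1.31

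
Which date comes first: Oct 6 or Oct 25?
Oct 6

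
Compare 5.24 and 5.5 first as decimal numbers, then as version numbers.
As decimals: 5.24 < 5.5. As versions: v5.24 > v5.5 (minor version 24 > 5).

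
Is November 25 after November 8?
Yes. Day 25 comes after day 8 in November — this is a date comparison, not a decimal one (the decimal 11.25 would be smaller than 11.8).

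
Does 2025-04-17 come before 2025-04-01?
No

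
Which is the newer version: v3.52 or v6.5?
v6.5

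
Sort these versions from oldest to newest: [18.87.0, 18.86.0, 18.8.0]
[18.8.0, 18.86.0, 18.87.0]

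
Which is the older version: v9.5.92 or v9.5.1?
v9.5.1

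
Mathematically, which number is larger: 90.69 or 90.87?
90.87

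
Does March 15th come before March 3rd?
No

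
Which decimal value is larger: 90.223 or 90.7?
90.7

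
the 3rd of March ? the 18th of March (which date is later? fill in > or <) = <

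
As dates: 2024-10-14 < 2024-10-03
False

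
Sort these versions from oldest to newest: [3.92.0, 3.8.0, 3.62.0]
[3.8.0, 3.62.0, 3.92.0]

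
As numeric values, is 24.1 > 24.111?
False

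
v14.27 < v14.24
False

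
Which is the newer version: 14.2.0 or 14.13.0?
14.13.0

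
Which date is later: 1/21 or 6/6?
6/6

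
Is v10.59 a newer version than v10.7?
Yes. Version numbers are compared segment by segment as integers, not as decimals: minor version 59 > 7, so v10.59 > v10.7 (even though the decimal 10.59 < 10.7).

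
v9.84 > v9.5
True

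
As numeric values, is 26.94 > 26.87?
True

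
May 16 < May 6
False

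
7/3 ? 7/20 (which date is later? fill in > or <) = <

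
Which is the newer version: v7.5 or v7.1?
v7.5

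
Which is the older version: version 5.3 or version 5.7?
version 5.3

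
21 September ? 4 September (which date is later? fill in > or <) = >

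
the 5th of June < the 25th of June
True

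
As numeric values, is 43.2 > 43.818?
False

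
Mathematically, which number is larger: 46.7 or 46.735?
46.735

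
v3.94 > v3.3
True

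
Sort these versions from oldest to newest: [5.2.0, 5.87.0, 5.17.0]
[5.2.0, 5.17.0, 5.87.0]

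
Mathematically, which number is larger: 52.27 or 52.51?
52.51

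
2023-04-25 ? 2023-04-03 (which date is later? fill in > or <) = >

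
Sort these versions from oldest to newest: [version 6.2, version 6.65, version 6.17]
[version 6.2, version 6.17, version 6.65]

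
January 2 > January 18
False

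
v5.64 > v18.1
False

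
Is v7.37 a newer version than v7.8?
Yes. Version numbers are compared segment by segment as integers, not as decimals: minor version 37 > 8, so v7.37 > v7.8 (even though the decimal 7.37 < 7.8).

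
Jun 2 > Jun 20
False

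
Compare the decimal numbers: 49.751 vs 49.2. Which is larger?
49.751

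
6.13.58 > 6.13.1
True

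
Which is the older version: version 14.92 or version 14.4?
version 14.4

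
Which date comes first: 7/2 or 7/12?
7/2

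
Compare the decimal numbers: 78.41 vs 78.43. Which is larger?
78.43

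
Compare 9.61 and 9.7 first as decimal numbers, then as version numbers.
As decimals: 9.61 < 9.7. As versions: v9.61 > v9.7 (minor version 61 > 7).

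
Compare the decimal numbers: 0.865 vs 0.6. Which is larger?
0.865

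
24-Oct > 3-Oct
True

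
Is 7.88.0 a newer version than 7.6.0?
Yes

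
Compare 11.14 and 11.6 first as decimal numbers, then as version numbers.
As decimals: 11.14 < 11.6. As versions: v11.14 > v11.6 (minor version 14 > 6).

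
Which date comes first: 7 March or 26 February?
26 February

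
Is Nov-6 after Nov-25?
No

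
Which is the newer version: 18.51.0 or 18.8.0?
18.51.0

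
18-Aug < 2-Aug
False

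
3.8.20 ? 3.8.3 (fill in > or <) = >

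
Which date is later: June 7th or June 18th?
June 18th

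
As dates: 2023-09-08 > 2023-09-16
False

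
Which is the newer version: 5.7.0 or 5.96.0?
5.96.0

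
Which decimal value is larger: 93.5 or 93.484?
93.5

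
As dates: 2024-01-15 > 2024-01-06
True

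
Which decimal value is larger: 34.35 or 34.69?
34.69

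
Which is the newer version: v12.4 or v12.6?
v12.6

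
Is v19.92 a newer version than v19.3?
Yes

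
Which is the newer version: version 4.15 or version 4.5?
version 4.15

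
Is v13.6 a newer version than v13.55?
No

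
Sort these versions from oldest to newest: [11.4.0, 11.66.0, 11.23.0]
[11.4.0, 11.23.0, 11.66.0]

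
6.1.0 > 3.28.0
True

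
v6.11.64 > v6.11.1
True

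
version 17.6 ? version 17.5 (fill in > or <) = >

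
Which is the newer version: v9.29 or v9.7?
v9.29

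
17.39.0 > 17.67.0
False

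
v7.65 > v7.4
True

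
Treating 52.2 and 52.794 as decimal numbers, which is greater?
52.794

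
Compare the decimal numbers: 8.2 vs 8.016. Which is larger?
8.2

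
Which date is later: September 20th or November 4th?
November 4th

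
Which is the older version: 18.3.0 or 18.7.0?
18.3.0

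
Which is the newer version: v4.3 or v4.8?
v4.8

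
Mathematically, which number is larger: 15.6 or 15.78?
15.78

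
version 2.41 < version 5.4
True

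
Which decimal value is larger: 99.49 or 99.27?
99.49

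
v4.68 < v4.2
False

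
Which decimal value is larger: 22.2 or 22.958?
22.958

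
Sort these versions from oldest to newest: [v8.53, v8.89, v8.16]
[v8.16, v8.53, v8.89]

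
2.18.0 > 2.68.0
False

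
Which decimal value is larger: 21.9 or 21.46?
21.9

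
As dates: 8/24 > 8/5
True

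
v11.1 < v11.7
True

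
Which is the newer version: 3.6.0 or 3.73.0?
3.73.0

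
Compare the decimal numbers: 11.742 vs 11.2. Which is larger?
11.742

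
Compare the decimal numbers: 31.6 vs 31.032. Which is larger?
31.6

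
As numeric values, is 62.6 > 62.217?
True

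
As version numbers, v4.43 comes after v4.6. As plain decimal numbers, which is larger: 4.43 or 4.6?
4.6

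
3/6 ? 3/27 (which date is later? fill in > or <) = <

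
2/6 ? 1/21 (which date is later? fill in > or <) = >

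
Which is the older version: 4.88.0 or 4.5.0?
4.5.0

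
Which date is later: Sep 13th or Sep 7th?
Sep 13th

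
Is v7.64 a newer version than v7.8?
Yes. Version numbers are compared segment by segment as integers, not as decimals: minor version 64 > 8, so v7.64 > v7.8 (even though the decimal 7.64 < 7.8).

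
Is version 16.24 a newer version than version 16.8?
Yes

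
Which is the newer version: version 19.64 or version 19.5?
version 19.64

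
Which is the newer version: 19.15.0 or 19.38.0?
19.38.0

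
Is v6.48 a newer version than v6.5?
Yes. Version numbers are compared segment by segment as integers, not as decimals: minor version 48 > 5, so v6.48 > v6.5 (even though the decimal 6.48 < 6.5).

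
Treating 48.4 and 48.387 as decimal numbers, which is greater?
48.4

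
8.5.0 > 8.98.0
False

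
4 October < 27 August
False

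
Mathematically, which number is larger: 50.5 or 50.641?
50.641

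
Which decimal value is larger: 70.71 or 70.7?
70.71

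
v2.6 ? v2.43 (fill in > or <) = <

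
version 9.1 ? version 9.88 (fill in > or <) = <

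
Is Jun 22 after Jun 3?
Yes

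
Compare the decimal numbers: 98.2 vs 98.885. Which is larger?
98.885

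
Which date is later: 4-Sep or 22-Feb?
4-Sep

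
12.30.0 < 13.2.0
True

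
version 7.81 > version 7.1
True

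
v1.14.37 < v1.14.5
False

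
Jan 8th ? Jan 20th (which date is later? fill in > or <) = <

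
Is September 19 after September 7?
Yes. Day 19 comes after day 7 in September — this is a date comparison, not a decimal one (the decimal 9.19 would be smaller than 9.7).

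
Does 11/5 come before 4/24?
No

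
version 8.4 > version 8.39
False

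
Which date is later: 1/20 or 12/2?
12/2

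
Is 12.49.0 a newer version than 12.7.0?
Yes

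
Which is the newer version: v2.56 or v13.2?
v13.2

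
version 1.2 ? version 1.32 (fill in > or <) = <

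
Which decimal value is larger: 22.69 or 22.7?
22.7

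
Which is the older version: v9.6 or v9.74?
v9.6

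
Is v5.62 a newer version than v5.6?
Yes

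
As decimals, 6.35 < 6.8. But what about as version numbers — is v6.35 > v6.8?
True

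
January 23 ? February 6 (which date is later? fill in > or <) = <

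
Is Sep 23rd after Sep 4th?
Yes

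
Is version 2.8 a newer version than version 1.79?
Yes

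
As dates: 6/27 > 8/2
False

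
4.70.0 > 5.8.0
False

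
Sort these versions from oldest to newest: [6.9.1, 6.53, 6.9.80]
[6.9.1, 6.9.80, 6.53]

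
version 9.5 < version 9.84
True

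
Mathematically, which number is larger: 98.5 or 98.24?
98.5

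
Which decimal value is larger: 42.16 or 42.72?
42.72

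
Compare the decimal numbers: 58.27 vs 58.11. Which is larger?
58.27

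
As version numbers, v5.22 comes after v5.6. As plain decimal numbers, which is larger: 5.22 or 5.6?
5.6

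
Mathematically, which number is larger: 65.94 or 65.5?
65.94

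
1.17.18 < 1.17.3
False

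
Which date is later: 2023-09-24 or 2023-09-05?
2023-09-24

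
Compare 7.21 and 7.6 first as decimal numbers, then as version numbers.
As decimals: 7.21 < 7.6. As versions: v7.21 > v7.6 (minor version 21 > 6).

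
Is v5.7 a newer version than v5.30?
No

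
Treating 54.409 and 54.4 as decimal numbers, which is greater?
54.409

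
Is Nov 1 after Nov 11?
No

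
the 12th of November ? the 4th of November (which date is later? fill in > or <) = >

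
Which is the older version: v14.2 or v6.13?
v6.13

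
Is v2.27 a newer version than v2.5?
Yes. Version numbers are compared segment by segment as integers, not as decimals: minor version 27 > 5, so v2.27 > v2.5 (even though the decimal 2.27 < 2.5).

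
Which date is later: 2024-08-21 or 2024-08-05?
2024-08-21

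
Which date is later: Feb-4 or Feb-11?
Feb-11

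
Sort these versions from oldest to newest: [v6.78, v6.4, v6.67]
[v6.4, v6.67, v6.78]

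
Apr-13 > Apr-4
True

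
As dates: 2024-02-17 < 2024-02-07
False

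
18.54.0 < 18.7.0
False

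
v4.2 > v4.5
False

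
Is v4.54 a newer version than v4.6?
Yes. Version numbers are compared segment by segment as integers, not as decimals: minor version 54 > 6, so v4.54 > v4.6 (even though the decimal 4.54 < 4.6).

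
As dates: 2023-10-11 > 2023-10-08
True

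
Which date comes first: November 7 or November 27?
November 7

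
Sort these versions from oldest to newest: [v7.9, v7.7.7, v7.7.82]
[v7.7.7, v7.7.82, v7.9]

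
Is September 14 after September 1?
Yes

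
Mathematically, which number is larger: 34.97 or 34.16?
34.97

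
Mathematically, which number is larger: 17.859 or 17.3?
17.859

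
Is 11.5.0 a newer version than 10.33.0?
Yes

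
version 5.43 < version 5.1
False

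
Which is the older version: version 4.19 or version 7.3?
version 4.19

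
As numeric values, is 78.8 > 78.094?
True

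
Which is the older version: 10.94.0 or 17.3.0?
10.94.0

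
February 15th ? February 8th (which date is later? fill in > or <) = >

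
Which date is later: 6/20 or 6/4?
6/20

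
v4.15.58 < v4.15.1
False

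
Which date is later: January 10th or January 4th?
January 10th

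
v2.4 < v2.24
True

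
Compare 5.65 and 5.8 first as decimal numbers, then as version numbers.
As decimals: 5.65 < 5.8. As versions: v5.65 > v5.8 (minor version 65 > 8).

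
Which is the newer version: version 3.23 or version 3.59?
version 3.59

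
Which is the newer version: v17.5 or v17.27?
v17.27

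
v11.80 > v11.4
True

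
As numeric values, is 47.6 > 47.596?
True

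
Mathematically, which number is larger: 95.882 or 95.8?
95.882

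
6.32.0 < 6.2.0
False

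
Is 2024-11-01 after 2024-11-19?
No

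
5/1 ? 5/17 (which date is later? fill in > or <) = <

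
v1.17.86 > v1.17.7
True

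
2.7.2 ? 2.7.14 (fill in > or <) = <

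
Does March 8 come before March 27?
Yes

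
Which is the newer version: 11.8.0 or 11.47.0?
11.47.0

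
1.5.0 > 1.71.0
False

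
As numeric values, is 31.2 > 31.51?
False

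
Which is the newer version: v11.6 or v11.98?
v11.98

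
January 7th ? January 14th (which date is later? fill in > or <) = <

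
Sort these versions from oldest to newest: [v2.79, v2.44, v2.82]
[v2.44, v2.79, v2.82]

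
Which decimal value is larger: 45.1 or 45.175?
45.175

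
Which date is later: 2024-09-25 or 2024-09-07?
2024-09-25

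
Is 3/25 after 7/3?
No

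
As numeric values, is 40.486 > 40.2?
True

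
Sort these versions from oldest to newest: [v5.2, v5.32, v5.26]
[v5.2, v5.26, v5.32]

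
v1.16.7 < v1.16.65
True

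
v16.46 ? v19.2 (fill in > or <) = <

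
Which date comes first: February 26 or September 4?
February 26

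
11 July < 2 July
False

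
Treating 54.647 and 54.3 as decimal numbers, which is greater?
54.647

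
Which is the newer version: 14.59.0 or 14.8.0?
14.59.0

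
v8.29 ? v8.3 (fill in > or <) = >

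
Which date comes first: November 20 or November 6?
November 6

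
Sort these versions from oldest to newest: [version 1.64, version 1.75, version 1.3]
[version 1.3, version 1.64, version 1.75]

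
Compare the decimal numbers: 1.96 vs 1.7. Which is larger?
1.96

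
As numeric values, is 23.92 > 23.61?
True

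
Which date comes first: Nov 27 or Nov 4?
Nov 4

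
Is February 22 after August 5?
No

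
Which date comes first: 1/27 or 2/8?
1/27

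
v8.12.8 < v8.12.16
True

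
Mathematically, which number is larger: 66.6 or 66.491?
66.6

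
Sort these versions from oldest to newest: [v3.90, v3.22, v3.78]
[v3.22, v3.78, v3.90]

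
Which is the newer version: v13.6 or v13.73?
v13.73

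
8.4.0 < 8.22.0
True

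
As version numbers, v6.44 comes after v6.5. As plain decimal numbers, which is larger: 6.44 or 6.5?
6.5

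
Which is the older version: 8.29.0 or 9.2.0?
8.29.0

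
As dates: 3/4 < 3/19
True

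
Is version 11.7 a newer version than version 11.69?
No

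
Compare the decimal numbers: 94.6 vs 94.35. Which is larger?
94.6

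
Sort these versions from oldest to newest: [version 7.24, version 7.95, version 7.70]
[version 7.24, version 7.70, version 7.95]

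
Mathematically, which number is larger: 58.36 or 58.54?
58.54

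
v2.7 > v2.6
True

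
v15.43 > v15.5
True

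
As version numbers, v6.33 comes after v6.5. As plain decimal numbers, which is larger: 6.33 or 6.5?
6.5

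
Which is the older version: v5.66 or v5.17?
v5.17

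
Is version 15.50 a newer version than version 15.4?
Yes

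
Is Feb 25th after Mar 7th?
No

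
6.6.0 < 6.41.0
True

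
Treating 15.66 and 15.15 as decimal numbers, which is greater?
15.66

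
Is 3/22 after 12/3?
No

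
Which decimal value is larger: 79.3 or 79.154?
79.3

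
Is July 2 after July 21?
No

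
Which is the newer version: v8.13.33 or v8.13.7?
v8.13.33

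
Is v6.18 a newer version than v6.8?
Yes. Version numbers are compared segment by segment as integers, not as decimals: minor version 18 > 8, so v6.18 > v6.8 (even though the decimal 6.18 < 6.8).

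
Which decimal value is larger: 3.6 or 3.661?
3.661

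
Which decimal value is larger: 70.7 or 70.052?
70.7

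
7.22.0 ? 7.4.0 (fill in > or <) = >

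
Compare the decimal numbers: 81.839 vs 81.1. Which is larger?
81.839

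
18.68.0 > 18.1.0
True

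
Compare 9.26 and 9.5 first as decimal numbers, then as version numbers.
As decimals: 9.26 < 9.5. As versions: v9.26 > v9.5 (minor version 26 > 5).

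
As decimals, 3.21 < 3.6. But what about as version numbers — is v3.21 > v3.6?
True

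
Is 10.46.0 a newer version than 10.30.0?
Yes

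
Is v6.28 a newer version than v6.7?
Yes. Version numbers are compared segment by segment as integers, not as decimals: minor version 28 > 7, so v6.28 > v6.7 (even though the decimal 6.28 < 6.7).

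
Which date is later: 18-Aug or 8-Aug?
18-Aug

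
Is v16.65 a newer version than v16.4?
Yes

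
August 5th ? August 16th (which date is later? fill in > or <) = <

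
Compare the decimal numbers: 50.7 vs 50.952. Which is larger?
50.952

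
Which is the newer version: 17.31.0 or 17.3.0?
17.31.0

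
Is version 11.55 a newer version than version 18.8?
No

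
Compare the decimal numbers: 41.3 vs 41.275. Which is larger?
41.3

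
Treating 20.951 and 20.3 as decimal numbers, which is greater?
20.951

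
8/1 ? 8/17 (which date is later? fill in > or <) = <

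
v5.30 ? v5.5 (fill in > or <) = >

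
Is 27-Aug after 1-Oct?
No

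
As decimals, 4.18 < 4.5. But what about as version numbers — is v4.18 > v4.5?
True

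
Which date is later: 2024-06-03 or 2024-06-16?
2024-06-16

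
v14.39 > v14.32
True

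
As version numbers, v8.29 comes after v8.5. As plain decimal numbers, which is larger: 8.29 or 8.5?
8.5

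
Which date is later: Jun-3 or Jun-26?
Jun-26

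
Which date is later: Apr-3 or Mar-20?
Apr-3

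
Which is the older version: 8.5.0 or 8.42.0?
8.5.0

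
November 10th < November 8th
False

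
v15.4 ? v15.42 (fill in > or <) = <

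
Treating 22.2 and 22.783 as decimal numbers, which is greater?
22.783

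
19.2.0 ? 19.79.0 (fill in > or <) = <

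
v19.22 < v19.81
True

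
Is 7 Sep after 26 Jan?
Yes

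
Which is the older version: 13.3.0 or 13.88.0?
13.3.0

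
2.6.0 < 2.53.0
True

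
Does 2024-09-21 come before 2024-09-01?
No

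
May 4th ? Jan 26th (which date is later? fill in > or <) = >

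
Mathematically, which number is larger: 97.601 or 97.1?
97.601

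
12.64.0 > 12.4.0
True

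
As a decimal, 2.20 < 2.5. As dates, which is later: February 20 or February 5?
February 20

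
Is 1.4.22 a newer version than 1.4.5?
Yes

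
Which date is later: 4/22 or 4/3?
4/22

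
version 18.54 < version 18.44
False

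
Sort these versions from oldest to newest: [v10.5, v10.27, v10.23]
[v10.5, v10.23, v10.27]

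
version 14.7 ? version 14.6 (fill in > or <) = >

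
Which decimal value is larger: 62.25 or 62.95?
62.95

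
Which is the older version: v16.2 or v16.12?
v16.2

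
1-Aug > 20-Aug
False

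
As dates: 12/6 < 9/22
False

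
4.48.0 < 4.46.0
False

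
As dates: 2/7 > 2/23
False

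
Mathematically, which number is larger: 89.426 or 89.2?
89.426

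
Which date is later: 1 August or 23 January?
1 August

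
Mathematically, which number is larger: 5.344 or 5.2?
5.344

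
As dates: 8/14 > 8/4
True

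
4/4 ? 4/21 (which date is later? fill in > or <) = <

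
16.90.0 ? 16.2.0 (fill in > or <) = >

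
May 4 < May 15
True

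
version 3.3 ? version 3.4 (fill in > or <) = <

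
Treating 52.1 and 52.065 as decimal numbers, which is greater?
52.1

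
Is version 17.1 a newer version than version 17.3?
No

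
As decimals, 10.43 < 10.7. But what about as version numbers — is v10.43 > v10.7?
True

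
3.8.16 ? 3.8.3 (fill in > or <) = >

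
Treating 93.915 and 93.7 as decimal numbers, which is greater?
93.915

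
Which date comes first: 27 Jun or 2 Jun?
2 Jun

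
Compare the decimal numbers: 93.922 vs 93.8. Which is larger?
93.922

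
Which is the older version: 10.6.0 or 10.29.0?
10.6.0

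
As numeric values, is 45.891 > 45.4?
True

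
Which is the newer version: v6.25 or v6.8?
v6.25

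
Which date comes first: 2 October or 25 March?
25 March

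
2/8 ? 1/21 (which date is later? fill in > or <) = >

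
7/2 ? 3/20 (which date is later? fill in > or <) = >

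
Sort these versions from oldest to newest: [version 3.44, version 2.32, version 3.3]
[version 2.32, version 3.3, version 3.44]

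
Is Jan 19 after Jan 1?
Yes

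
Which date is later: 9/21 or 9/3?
9/21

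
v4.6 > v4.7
False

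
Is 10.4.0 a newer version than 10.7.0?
No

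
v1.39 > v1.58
False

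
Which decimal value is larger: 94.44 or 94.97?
94.97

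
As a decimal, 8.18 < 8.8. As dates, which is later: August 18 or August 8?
August 18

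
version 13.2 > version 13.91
False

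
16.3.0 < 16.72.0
True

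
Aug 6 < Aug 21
True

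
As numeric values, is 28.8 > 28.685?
True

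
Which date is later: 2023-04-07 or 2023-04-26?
2023-04-26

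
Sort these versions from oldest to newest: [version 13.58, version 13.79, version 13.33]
[version 13.33, version 13.58, version 13.79]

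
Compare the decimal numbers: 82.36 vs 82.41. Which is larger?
82.41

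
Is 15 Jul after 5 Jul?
Yes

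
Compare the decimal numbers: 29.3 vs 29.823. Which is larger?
29.823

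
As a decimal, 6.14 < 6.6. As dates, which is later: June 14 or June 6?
June 14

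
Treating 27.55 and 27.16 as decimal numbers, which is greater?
27.55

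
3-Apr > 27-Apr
False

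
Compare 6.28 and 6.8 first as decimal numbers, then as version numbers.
As decimals: 6.28 < 6.8. As versions: v6.28 > v6.8 (minor version 28 > 8).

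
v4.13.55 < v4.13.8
False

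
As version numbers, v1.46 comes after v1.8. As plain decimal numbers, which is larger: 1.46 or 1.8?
1.8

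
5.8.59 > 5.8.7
True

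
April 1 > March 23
True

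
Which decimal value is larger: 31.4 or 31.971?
31.971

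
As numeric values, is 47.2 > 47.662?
False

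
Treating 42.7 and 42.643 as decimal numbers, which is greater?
42.7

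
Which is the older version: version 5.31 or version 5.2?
version 5.2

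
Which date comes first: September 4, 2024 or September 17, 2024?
September 4, 2024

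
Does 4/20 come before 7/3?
Yes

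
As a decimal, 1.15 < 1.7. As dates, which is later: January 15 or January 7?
January 15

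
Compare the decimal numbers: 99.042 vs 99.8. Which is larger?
99.8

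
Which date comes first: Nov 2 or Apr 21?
Apr 21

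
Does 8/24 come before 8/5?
No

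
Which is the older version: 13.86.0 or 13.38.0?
13.38.0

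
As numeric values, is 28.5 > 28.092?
True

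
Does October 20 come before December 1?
Yes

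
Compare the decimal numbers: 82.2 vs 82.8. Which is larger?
82.8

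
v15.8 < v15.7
False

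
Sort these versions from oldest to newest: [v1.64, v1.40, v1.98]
[v1.40, v1.64, v1.98]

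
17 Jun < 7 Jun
False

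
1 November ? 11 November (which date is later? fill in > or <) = <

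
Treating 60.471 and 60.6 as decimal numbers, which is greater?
60.6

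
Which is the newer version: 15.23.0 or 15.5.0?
15.23.0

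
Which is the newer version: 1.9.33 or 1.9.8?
1.9.33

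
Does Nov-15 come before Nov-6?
No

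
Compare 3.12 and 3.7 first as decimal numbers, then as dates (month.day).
As decimals: 3.12 < 3.7. As dates: 3/12 is later than 3/7 (day 12 > day 7).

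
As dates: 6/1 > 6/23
False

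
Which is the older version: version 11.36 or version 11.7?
version 11.7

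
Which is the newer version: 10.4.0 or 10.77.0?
10.77.0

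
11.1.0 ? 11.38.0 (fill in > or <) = <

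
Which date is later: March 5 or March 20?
March 20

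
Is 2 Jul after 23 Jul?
No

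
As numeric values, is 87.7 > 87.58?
True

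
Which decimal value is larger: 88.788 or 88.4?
88.788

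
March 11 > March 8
True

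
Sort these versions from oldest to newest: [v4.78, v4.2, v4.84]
[v4.2, v4.78, v4.84]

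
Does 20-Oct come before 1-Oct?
No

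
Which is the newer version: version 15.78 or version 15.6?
version 15.78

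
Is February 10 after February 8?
Yes. Day 10 comes after day 8 in February — this is a date comparison, not a decimal one (the decimal 2.10 would be smaller than 2.8).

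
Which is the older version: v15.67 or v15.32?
v15.32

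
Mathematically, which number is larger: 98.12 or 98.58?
98.58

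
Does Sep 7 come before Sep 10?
Yes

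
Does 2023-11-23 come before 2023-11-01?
No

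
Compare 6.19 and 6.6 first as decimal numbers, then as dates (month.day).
As decimals: 6.19 < 6.6. As dates: 6/19 is later than 6/6 (day 19 > day 6).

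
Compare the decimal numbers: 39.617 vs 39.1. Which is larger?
39.617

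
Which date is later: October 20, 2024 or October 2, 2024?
October 20, 2024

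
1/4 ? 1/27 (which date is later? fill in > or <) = <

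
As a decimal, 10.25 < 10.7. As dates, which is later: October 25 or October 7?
October 25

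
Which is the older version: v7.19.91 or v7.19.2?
v7.19.2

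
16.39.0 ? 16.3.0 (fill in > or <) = >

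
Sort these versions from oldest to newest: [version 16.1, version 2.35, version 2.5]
[version 2.5, version 2.35, version 16.1]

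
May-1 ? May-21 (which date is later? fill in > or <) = <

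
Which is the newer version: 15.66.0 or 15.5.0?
15.66.0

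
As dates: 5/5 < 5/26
True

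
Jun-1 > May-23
True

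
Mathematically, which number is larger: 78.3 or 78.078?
78.3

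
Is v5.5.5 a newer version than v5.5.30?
No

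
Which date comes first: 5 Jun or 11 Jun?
5 Jun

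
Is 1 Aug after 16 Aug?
No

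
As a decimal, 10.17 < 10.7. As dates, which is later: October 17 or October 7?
October 17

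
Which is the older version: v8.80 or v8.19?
v8.19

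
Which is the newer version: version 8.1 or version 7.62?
version 8.1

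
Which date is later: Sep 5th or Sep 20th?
Sep 20th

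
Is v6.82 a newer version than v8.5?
No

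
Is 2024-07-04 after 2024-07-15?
No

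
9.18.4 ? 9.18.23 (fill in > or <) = <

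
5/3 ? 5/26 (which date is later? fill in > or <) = <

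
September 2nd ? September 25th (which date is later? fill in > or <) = <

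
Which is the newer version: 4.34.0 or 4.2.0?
4.34.0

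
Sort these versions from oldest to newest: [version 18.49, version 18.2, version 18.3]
[version 18.2, version 18.3, version 18.49]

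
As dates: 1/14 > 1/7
True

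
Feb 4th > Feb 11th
False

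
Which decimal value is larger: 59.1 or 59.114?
59.114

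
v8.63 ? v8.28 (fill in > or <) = >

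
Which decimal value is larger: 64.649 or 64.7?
64.7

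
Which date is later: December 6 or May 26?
December 6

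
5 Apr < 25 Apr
True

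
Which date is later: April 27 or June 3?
June 3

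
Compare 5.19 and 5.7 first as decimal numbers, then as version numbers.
As decimals: 5.19 < 5.7. As versions: v5.19 > v5.7 (minor version 19 > 7).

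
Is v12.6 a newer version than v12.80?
No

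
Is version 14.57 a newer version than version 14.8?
Yes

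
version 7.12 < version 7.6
False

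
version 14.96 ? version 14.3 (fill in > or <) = >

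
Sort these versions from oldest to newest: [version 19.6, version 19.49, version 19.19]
[version 19.6, version 19.19, version 19.49]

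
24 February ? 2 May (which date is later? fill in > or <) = <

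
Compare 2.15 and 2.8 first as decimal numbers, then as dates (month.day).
As decimals: 2.15 < 2.8. As dates: 2/15 is later than 2/8 (day 15 > day 8).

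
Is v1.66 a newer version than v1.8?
Yes. Version numbers are compared segment by segment as integers, not as decimals: minor version 66 > 8, so v1.66 > v1.8 (even though the decimal 1.66 < 1.8).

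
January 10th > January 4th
True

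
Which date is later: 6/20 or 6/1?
6/20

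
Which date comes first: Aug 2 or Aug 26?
Aug 2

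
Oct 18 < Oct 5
False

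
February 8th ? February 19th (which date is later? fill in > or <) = <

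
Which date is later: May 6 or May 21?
May 21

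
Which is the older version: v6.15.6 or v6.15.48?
v6.15.6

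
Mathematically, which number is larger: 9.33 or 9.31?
9.33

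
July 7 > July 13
False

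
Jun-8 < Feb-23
False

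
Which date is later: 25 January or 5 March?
5 March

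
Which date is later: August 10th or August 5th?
August 10th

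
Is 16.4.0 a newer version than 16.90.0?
No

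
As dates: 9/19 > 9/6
True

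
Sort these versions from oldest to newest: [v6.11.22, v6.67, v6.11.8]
[v6.11.8, v6.11.22, v6.67]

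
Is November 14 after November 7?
Yes. Day 14 comes after day 7 in November — this is a date comparison, not a decimal one (the decimal 11.14 would be smaller than 11.7).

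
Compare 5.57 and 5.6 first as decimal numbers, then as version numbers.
As decimals: 5.57 < 5.6. As versions: v5.57 > v5.6 (minor version 57 > 6).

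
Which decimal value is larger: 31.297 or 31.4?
31.4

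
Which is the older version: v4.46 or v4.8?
v4.8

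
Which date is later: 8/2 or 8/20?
8/20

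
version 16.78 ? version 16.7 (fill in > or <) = >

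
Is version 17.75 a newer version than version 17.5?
Yes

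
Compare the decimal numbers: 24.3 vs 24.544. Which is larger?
24.544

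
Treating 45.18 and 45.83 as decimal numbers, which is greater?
45.83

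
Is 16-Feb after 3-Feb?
Yes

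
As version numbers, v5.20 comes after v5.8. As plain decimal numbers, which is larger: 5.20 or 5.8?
5.8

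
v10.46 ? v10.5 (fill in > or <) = >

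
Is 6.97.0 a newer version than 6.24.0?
Yes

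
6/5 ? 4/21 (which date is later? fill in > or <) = >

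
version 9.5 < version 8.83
False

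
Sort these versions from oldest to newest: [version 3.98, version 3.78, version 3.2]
[version 3.2, version 3.78, version 3.98]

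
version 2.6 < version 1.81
False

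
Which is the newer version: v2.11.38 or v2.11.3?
v2.11.38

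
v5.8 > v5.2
True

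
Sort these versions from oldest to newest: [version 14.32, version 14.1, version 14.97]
[version 14.1, version 14.32, version 14.97]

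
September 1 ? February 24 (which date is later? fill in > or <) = >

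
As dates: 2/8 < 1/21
False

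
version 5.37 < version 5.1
False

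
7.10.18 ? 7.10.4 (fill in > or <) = >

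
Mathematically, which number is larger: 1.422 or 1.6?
1.6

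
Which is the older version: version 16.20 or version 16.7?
version 16.7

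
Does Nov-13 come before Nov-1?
No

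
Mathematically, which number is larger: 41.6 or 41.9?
41.9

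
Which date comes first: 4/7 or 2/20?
2/20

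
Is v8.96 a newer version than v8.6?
Yes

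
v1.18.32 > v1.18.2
True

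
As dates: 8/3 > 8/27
False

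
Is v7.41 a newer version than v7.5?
Yes. Version numbers are compared segment by segment as integers, not as decimals: minor version 41 > 5, so v7.41 > v7.5 (even though the decimal 7.41 < 7.5).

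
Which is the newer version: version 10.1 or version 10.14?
version 10.14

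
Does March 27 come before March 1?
No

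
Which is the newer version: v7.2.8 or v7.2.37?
v7.2.37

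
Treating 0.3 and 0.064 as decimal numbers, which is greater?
0.3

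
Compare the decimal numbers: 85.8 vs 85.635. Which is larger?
85.8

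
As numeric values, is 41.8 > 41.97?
False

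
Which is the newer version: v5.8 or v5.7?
v5.8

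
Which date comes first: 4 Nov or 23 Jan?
23 Jan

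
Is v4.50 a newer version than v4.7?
Yes. Version numbers are compared segment by segment as integers, not as decimals: minor version 50 > 7, so v4.50 > v4.7 (even though the decimal 4.50 < 4.7).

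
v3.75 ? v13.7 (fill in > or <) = <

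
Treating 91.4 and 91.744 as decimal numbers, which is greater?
91.744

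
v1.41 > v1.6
True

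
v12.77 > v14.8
False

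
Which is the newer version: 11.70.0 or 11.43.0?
11.70.0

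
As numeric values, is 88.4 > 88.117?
True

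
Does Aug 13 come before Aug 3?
No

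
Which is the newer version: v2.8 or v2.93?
v2.93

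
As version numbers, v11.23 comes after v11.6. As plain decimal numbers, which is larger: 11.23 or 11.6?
11.6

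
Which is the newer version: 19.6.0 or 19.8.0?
19.8.0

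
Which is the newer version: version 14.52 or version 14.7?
version 14.52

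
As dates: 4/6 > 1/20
True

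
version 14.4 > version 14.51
False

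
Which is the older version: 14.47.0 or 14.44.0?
14.44.0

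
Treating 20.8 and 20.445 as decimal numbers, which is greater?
20.8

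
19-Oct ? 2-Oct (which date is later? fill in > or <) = >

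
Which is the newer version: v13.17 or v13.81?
v13.81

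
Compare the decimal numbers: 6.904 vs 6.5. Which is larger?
6.904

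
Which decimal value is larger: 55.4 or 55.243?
55.4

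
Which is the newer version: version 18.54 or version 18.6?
version 18.54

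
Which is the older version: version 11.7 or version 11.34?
version 11.7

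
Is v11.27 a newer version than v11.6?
Yes. Version numbers are compared segment by segment as integers, not as decimals: minor version 27 > 6, so v11.27 > v11.6 (even though the decimal 11.27 < 11.6).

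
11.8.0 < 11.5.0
False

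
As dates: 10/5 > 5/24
True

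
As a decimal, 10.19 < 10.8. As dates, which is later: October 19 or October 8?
October 19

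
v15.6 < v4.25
False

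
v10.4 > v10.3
True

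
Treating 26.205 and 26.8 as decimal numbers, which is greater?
26.8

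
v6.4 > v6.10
False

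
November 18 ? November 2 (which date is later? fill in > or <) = >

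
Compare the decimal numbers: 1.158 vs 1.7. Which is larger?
1.7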